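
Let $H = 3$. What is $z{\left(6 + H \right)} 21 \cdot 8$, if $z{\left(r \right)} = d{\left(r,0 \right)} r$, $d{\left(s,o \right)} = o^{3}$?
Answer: $0$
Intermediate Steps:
$z{\left(r \right)} = 0$ ($z{\left(r \right)} = 0^{3} r = 0 r = 0$)
$z{\left(6 + H \right)} 21 \cdot 8 = 0 \cdot 21 \cdot 8 = 0 \cdot 8 = 0$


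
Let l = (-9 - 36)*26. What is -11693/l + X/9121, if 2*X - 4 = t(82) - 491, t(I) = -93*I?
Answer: 7278982/762255 ≈ 9.5493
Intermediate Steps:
l = -1170 (l = -45*26 = -1170)
X = -8113/2 (X = 2 + (-93*82 - 491)/2 = 2 + (-7626 - 491)/2 = 2 + (1/2)*(-8117) = 2 - 8117/2 = -8113/2 ≈ -4056.5)
-11693/l + X/9121 = -11693/(-1170) - 8113/2/9121 = -11693*(-1/1170) - 8113/2*1/9121 = 11693/1170 - 1159/2606 = 7278982/762255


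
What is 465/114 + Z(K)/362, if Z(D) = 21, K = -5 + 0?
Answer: 14227/3439 ≈ 4.1370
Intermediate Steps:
K = -5
465/114 + Z(K)/362 = 465/114 + 21/362 = 465*(1/114) + 21*(1/362) = 155/38 + 21/362 = 14227/3439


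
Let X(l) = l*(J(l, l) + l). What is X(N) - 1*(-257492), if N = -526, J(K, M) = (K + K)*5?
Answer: 3300928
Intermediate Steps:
J(K, M) = 10*K (J(K, M) = (2*K)*5 = 10*K)
X(l) = 11*l² (X(l) = l*(10*l + l) = l*(11*l) = 11*l²)
X(N) - 1*(-257492) = 11*(-526)² - 1*(-257492) = 11*276676 + 257492 = 3043436 + 257492 = 3300928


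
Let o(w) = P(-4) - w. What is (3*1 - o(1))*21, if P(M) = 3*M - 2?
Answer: 378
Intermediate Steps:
P(M) = -2 + 3*M
o(w) = -14 - w (o(w) = (-2 + 3*(-4)) - w = (-2 - 12) - w = -14 - w)
(3*1 - o(1))*21 = (3*1 - (-14 - 1*1))*21 = (3 - (-14 - 1))*21 = (3 - 1*(-15))*21 = (3 + 15)*21 = 18*21 = 378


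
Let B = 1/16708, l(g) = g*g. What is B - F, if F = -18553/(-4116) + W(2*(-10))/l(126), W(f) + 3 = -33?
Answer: -58091900/12894399 ≈ -4.5052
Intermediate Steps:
W(f) = -36 (W(f) = -3 - 33 = -36)
l(g) = g²
B = 1/16708 ≈ 5.9852e-5
F = 55631/12348 (F = -18553/(-4116) - 36/(126²) = -18553*(-1/4116) - 36/15876 = 18553/4116 - 36*1/15876 = 18553/4116 - 1/441 = 55631/12348 ≈ 4.5053)
B - F = 1/16708 - 1*55631/12348 = 1/16708 - 55631/12348 = -58091900/12894399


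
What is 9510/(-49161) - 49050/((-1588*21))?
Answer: 2374385/1858754 ≈ 1.2774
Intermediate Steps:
9510/(-49161) - 49050/((-1588*21)) = 9510*(-1/49161) - 49050/(-33348) = -3170/16387 - 49050*(-1/33348) = -3170/16387 + 8175/5558 = 2374385/1858754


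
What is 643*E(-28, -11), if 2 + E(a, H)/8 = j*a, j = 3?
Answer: -442384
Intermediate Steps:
E(a, H) = -16 + 24*a (E(a, H) = -16 + 8*(3*a) = -16 + 24*a)
643*E(-28, -11) = 643*(-16 + 24*(-28)) = 643*(-16 - 672) = 643*(-688) = -442384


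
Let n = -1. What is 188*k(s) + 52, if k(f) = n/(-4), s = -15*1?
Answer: 99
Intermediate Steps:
s = -15
k(f) = 1/4 (k(f) = -1/(-4) = -1*(-1/4) = 1/4)
188*k(s) + 52 = 188*(1/4) + 52 = 47 + 52 = 99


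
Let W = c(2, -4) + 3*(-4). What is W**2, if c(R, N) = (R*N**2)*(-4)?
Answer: 19600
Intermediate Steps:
c(R, N) = -4*R*N**2
W = -140 (W = -4*2*(-4)**2 + 3*(-4) = -4*2*16 - 12 = -128 - 12 = -140)
W**2 = (-140)**2 = 19600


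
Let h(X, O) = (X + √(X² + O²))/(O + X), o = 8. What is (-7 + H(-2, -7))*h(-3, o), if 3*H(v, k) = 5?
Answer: 16/5 - 16*√73/15 ≈ -5.9136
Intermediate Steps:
H(v, k) = 5/3 (H(v, k) = (⅓)*5 = 5/3)
h(X, O) = (X + √(O² + X²))/(O + X)
(-7 + H(-2, -7))*h(-3, o) = (-7 + 5/3)*((-3 + √(8² + (-3)²))/(8 - 3)) = -16*(-3 + √(64 + 9))/(3*5) = -16*(-3 + √73)/15 = -16*(-⅗ + √73/5)/3 = 16/5 - 16*√73/15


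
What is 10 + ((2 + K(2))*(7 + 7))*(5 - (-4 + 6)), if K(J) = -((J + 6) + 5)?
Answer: -452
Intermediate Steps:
K(J) = -11 - J (K(J) = -((6 + J) + 5) = -(11 + J) = -11 - J)
10 + ((2 + K(2))*(7 + 7))*(5 - (-4 + 6)) = 10 + ((2 + (-11 - 1*2))*(7 + 7))*(5 - (-4 + 6)) = 10 + ((2 + (-11 - 2))*14)*(5 - 1*2) = 10 + ((2 - 13)*14)*(5 - 2) = 10 - 11*14*3 = 10 - 154*3 = 10 - 462 = -452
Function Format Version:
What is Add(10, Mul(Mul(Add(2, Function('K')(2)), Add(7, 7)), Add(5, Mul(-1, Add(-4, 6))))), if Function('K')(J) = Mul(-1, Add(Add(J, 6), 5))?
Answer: -452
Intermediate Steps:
Function('K')(J) = Add(-11, Mul(-1, J)) (Function('K')(J) = Mul(-1, Add(Add(6, J), 5)) = Mul(-1, Add(11, J)) = Add(-11, Mul(-1, J)))
Add(10, Mul(Mul(Add(2, Function('K')(2)), Add(7, 7)), Add(5, Mul(-1, Add(-4, 6))))) = Add(10, Mul(Mul(Add(2, Add(-11, Mul(-1, 2))), Add(7, 7)), Add(5, Mul(-1, Add(-4, 6))))) = Add(10, Mul(Mul(Add(2, Add(-11, -2)), 14), Add(5, Mul(-1, 2)))) = Add(10, Mul(Mul(Add(2, -13), 14), Add(5, -2))) = Add(10, Mul(Mul(-11, 14), 3)) = Add(10, Mul(-154, 3)) = Add(10, -462) = -452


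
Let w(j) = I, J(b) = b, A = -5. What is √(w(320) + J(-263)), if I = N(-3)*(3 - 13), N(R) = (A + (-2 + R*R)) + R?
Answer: I*√253 ≈ 15.906*I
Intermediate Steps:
N(R) = -7 + R + R² (N(R) = (-5 + (-2 + R*R)) + R = (-5 + (-2 + R²)) + R = (-7 + R²) + R = -7 + R + R²)
I = 10 (I = (-7 - 3 + (-3)²)*(3 - 13) = (-7 - 3 + 9)*(-10) = -1*(-10) = 10)
w(j) = 10
√(w(320) + J(-263)) = √(10 - 263) = √(-253) = I*√253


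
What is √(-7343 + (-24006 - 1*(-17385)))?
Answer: 2*I*√3491 ≈ 118.17*I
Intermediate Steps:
√(-7343 + (-24006 - 1*(-17385))) = √(-7343 + (-24006 + 17385)) = √(-7343 - 6621) = √(-13964) = 2*I*√3491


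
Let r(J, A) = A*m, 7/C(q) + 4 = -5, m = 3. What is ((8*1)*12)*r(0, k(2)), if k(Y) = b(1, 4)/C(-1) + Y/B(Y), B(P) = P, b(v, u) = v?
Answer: -576/7 ≈ -82.286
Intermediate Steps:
C(q) = -7/9 (C(q) = 7/(-4 - 5) = 7/(-9) = 7*(-⅑) = -7/9)
k(Y) = -2/7 (k(Y) = 1/(-7/9) + Y/Y = 1*(-9/7) + 1 = -9/7 + 1 = -2/7)
r(J, A) = 3*A (r(J, A) = A*3 = 3*A)
((8*1)*12)*r(0, k(2)) = ((8*1)*12)*(3*(-2/7)) = (8*12)*(-6/7) = 96*(-6/7) = -576/7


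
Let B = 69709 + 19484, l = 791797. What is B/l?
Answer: 89193/791797 ≈ 0.11265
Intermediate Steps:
B = 89193
B/l = 89193/791797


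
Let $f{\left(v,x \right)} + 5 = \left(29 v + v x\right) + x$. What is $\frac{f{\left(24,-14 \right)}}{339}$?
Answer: $\frac{341}{339} \approx 1.0059$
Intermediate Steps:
$f{\left(v,x \right)} = -5 + x + 29 v + v x$ ($f{\left(v,x \right)} = -5 + \left(\left(29 v + v x\right) + x\right) = -5 + \left(x + 29 v + v x\right) = -5 + x + 29 v + v x$)
$\frac{f{\left(24,-14 \right)}}{339} = \frac{-5 - 14 + 29 \cdot 24 + 24 \left(-14\right)}{339} = \left(-5 - 14 + 696 - 336\right) \frac{1}{339} = 341 \cdot \frac{1}{339} = \frac{341}{339}$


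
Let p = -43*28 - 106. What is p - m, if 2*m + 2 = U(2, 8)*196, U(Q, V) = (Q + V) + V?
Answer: -3073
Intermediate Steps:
p = -1310 (p = -1204 - 106 = -1310)
U(Q, V) = Q + 2*V
m = 1763 (m = -1 + ((2 + 2*8)*196)/2 = -1 + ((2 + 16)*196)/2 = -1 + (18*196)/2 = -1 + (1/2)*3528 = -1 + 1764 = 1763)
p - m = -1310 - 1*1763 = -1310 - 1763 = -3073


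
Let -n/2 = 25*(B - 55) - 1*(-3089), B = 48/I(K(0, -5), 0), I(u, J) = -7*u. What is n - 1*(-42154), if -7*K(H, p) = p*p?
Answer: 38630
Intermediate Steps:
K(H, p) = -p²/7 (K(H, p) = -p*p/7 = -p²/7)
B = 48/25 (B = 48/((-(-1)*(-5)²)) = 48/((-(-1)*25)) = 48/((-7*(-25/7))) = 48/25 ≈ 1.9200)
n = -3524 (n = -2*(25*(48/25 - 55) - 1*(-3089)) = -2*(25*(-1327/25) + 3089) = -2*(-1327 + 3089) = -2*1762 = -3524)
n - 1*(-42154) = -3524 - 1*(-42154) = -3524 + 42154 = 38630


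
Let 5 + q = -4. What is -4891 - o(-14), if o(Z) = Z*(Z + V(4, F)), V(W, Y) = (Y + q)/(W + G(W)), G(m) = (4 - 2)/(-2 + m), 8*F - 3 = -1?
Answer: -10223/2 ≈ -5111.5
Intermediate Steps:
F = 1/4 (F = 3/8 + (1/8)*(-1) = 3/8 - 1/8 = 1/4 ≈ 0.25000)
q = -9 (q = -5 - 4 = -9)
G(m) = 2/(-2 + m)
V(W, Y) = (-9 + Y)/(W + 2/(-2 + W)) (V(W, Y) = (Y - 9)/(W + 2/(-2 + W)) = (-9 + Y)/(W + 2/(-2 + W)))
o(Z) = Z*(-7/4 + Z) (o(Z) = Z*(Z + (-9 + 1/4)*(-2 + 4)/(2 + 4*(-2 + 4))) = Z*(Z - 35/4*2/(2 + 4*2)) = Z*(Z - 35/4*2/(2 + 8)) = Z*(Z - 35/4*2/10) = Z*(Z + (1/10)*(-35/4)*2) = Z*(Z - 7/4) = Z*(-7/4 + Z))
-4891 - o(-14) = -4891 - (-14)*(-7 + 4*(-14))/4 = -4891 - (-14)*(-7 - 56)/4 = -4891 - (-14)*(-63)/4 = -4891 - 1*441/2 = -4891 - 441/2 = -10223/2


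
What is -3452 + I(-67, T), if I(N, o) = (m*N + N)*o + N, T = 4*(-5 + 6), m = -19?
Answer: 1305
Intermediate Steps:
T = 4 (T = 4*1 = 4)
I(N, o) = N - 18*N*o (I(N, o) = (-19*N + N)*o + N = (-18*N)*o + N = -18*N*o + N = N - 18*N*o)
-3452 + I(-67, T) = -3452 - 67*(1 - 18*4) = -3452 - 67*(1 - 72) = -3452 - 67*(-71) = -3452 + 4757 = 1305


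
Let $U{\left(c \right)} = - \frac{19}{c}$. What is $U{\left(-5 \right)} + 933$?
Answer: $\frac{4684}{5} \approx 936.8$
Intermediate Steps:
$U{\left(-5 \right)} + 933 = - \frac{19}{-5} + 933 = \left(-19\right) \left(- \frac{1}{5}\right) + 933 = \frac{19}{5} + 933 = \frac{4684}{5}$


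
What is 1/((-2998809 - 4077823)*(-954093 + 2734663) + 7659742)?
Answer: -1/12600430980498 ≈ -7.9362e-14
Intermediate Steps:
1/((-2998809 - 4077823)*(-954093 + 2734663) + 7659742) = 1/(-7076632*1780570 + 7659742) = 1/(-12600438640240 + 7659742) = 1/(-12600430980498) = -1/12600430980498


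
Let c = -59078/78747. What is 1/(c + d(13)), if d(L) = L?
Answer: 78747/964633 ≈ 0.081634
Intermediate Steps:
c = -59078/78747 (c = -59078*1/78747 = -59078/78747 ≈ -0.75023)
1/(c + d(13)) = 1/(-59078/78747 + 13) = 1/(964633/78747) = 78747/964633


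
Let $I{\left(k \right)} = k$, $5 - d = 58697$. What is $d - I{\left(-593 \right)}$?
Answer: $-58099$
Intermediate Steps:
$d = -58692$ ($d = 5 - 58697 = -58692$)
$d - I{\left(-593 \right)} = -58692 - -593 = -58692 + 593 = -58099$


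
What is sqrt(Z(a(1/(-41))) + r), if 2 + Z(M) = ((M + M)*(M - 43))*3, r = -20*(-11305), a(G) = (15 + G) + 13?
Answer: sqrt(375831426)/41 ≈ 472.84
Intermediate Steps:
a(G) = 28 + G
r = 226100
Z(M) = -2 + 6*M*(-43 + M) (Z(M) = -2 + ((M + M)*(M - 43))*3 = -2 + ((2*M)*(-43 + M))*3 = -2 + (2*M*(-43 + M))*3 = -2 + 6*M*(-43 + M))
sqrt(Z(a(1/(-41))) + r) = sqrt((-2 - 258*(28 + 1/(-41)) + 6*(28 + 1/(-41))**2) + 226100) = sqrt((-2 - 258*(28 - 1/41) + 6*(28 - 1/41)**2) + 226100) = sqrt((-2 - 258*1147/41 + 6*(1147/41)**2) + 226100) = sqrt((-2 - 295926/41 + 6*(1315609/1681)) + 226100) = sqrt((-2 - 295926/41 + 7893654/1681) + 226100) = sqrt(-4242674/1681 + 226100) = sqrt(375831426/1681) = sqrt(375831426)/41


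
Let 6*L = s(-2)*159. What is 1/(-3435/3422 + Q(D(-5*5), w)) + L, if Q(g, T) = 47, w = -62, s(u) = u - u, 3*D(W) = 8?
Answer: 3422/157399 ≈ 0.021741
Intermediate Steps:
D(W) = 8/3 (D(W) = (1/3)*8 = 8/3)
s(u) = 0
L = 0 (L = (0*159)/6 = (1/6)*0 = 0)
1/(-3435/3422 + Q(D(-5*5), w)) + L = 1/(-3435/3422 + 47) + 0 = 1/(157399/3422) + 0 = 3422/157399 + 0 = 3422/157399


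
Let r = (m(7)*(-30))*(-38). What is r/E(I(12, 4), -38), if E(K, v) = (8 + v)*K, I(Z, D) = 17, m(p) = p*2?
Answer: -532/17 ≈ -31.294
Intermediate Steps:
m(p) = 2*p
E(K, v) = K*(8 + v)
r = 15960 (r = ((2*7)*(-30))*(-38) = (14*(-30))*(-38) = -420*(-38) = 15960)
r/E(I(12, 4), -38) = 15960/((17*(8 - 38))) = 15960/((17*(-30))) = 15960/(-510) = 15960*(-1/510) = -532/17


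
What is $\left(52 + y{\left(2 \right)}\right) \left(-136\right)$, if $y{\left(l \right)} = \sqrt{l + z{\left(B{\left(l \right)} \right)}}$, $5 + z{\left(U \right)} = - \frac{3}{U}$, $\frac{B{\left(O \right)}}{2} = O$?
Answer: $-7072 - 68 i \sqrt{15} \approx -7072.0 - 263.36 i$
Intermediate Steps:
$B{\left(O \right)} = 2 O$
$z{\left(U \right)} = -5 - \frac{3}{U}$
$y{\left(l \right)} = \sqrt{-5 + l - \frac{3}{2 l}}$ ($y{\left(l \right)} = \sqrt{l - \left(5 + \frac{3}{2 l}\right)} = \sqrt{-5 + l - \frac{3}{2 l}}$)
$\left(52 + y{\left(2 \right)}\right) \left(-136\right) = \left(52 + \frac{\sqrt{-20 - \frac{6}{2} + 4 \cdot 2}}{2}\right) \left(-136\right) = \left(52 + \frac{\sqrt{-20 - 3 + 8}}{2}\right) \left(-136\right) = \left(52 + \frac{\sqrt{-15}}{2}\right) \left(-136\right) = \left(52 + \frac{i \sqrt{15}}{2}\right) \left(-136\right) = -7072 - 68 i \sqrt{15}$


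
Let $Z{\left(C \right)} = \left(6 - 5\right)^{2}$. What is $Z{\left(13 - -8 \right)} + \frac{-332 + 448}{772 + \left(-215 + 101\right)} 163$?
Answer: $\frac{9783}{329} \approx 29.736$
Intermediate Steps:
$Z{\left(C \right)} = 1$ ($Z{\left(C \right)} = 1^{2} = 1$)
$Z{\left(13 - -8 \right)} + \frac{-332 + 448}{772 + \left(-215 + 101\right)} 163 = 1 + \frac{-332 + 448}{772 + \left(-215 + 101\right)} 163 = 1 + \frac{116}{772 - 114} \cdot 163 = 1 + \frac{116}{658} \cdot 163 = 1 + 116 \cdot \frac{1}{658} \cdot 163 = 1 + \frac{58}{329} \cdot 163 = 1 + \frac{9454}{329} = \frac{9783}{329}$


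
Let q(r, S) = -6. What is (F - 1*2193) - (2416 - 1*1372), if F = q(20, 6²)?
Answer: -3243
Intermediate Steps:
F = -6
(F - 1*2193) - (2416 - 1*1372) = (-6 - 1*2193) - (2416 - 1*1372) = (-6 - 2193) - (2416 - 1372) = -2199 - 1*1044 = -2199 - 1044 = -3243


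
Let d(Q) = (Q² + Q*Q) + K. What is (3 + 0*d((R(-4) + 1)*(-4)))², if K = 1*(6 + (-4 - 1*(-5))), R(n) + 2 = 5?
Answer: 9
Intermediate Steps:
R(n) = 3 (R(n) = -2 + 5 = 3)
K = 7 (K = 1*(6 + (-4 + 5)) = 1*(6 + 1) = 1*7 = 7)
d(Q) = 7 + 2*Q² (d(Q) = (Q² + Q*Q) + 7 = (Q² + Q²) + 7 = 2*Q² + 7 = 7 + 2*Q²)
(3 + 0*d((R(-4) + 1)*(-4)))² = (3 + 0*(7 + 2*((3 + 1)*(-4))²))² = (3 + 0*(7 + 2*(4*(-4))²))² = (3 + 0*(7 + 2*(-16)²))² = (3 + 0*(7 + 2*256))² = (3 + 0*(7 + 512))² = (3 + 0*519)² = (3 + 0)² = 3² = 9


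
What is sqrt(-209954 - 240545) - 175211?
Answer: -175211 + I*sqrt(450499) ≈ -1.7521e+5 + 671.19*I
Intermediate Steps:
sqrt(-209954 - 240545) - 175211 = sqrt(-450499) - 175211 = I*sqrt(450499) - 175211 = -175211 + I*sqrt(450499)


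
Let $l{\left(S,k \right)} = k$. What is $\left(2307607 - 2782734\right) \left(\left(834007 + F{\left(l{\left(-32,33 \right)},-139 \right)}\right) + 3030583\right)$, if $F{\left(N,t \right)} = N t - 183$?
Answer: $-1833904697140$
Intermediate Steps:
$F{\left(N,t \right)} = -183 + N t$
$\left(2307607 - 2782734\right) \left(\left(834007 + F{\left(l{\left(-32,33 \right)},-139 \right)}\right) + 3030583\right) = \left(2307607 - 2782734\right) \left(\left(834007 + \left(-183 + 33 \left(-139\right)\right)\right) + 3030583\right) = \left(2307607 - 2782734\right) \left(\left(834007 - 4770\right) + 3030583\right) = - 475127 \left(829237 + 3030583\right) = \left(-475127\right) 3859820 = -1833904697140$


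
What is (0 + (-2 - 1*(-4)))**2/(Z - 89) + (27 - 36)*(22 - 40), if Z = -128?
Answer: 35150/217 ≈ 161.98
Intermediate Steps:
(0 + (-2 - 1*(-4)))**2/(Z - 89) + (27 - 36)*(22 - 40) = (0 + (-2 - 1*(-4)))**2/(-128 - 89) + (27 - 36)*(22 - 40) = (0 + (-2 + 4))**2/(-217) - 9*(-18) = -(0 + 2)**2/217 + 162 = -1/217*2**2 + 162 = -1/217*4 + 162 = -4/217 + 162 = 35150/217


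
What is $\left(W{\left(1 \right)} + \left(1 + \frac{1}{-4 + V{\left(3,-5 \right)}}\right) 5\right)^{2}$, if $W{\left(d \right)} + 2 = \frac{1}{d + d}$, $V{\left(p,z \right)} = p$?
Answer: $\frac{9}{4} \approx 2.25$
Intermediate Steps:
$W{\left(d \right)} = -2 + \frac{1}{2 d}$ ($W{\left(d \right)} = -2 + \frac{1}{d + d} = -2 + \frac{1}{2 d}$)
$\left(W{\left(1 \right)} + \left(1 + \frac{1}{-4 + V{\left(3,-5 \right)}}\right) 5\right)^{2} = \left(\left(-2 + \frac{1}{2 \cdot 1}\right) + \left(1 + \frac{1}{-4 + 3}\right) 5\right)^{2} = \left(\left(-2 + \frac{1}{2} \cdot 1\right) + \left(1 + \frac{1}{-1}\right) 5\right)^{2} = \left(\left(-2 + \frac{1}{2}\right) + \left(1 - 1\right) 5\right)^{2} = \left(- \frac{3}{2} + 0 \cdot 5\right)^{2} = \left(- \frac{3}{2} + 0\right)^{2} = \left(- \frac{3}{2}\right)^{2} = \frac{9}{4}$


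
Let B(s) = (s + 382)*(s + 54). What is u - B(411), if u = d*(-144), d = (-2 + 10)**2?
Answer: -377961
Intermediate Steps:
B(s) = (54 + s)*(382 + s) (B(s) = (382 + s)*(54 + s) = (54 + s)*(382 + s))
d = 64 (d = 8**2 = 64)
u = -9216 (u = 64*(-144) = -9216)
u - B(411) = -9216 - (20628 + 411**2 + 436*411) = -9216 - (20628 + 168921 + 179196) = -9216 - 1*368745 = -9216 - 368745 = -377961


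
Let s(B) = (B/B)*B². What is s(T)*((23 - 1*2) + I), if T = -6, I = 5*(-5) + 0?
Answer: -144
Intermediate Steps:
I = -25 (I = -25 + 0 = -25)
s(B) = B² (s(B) = 1*B² = B²)
s(T)*((23 - 1*2) + I) = (-6)²*((23 - 1*2) - 25) = 36*((23 - 2) - 25) = 36*(21 - 25) = 36*(-4) = -144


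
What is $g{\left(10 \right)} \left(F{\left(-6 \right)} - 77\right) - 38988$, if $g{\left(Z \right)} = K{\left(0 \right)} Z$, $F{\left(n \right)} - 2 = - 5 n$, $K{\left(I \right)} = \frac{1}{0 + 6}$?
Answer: $-39063$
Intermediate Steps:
$K{\left(I \right)} = \frac{1}{6}$
$F{\left(n \right)} = 2 - 5 n$
$g{\left(Z \right)} = \frac{Z}{6}$
$g{\left(10 \right)} \left(F{\left(-6 \right)} - 77\right) - 38988 = \frac{1}{6} \cdot 10 \left(\left(2 - -30\right) - 77\right) - 38988 = \frac{5 \left(\left(2 + 30\right) - 77\right)}{3} - 38988 = \frac{5 \left(32 - 77\right)}{3} - 38988 = \frac{5}{3} \left(-45\right) - 38988 = -75 - 38988 = -39063$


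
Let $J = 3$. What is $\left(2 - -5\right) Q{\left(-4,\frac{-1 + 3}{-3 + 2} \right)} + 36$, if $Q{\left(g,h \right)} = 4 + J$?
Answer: $85$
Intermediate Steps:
$Q{\left(g,h \right)} = 7$ ($Q{\left(g,h \right)} = 4 + 3 = 7$)
$\left(2 - -5\right) Q{\left(-4,\frac{-1 + 3}{-3 + 2} \right)} + 36 = \left(2 - -5\right) 7 + 36 = \left(2 + 5\right) 7 + 36 = 7 \cdot 7 + 36 = 49 + 36 = 85$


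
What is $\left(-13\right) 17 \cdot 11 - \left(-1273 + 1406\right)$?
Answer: $-2564$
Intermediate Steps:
$\left(-13\right) 17 \cdot 11 - \left(-1273 + 1406\right) = \left(-221\right) 11 - 133 = -2431 - 133 = -2564$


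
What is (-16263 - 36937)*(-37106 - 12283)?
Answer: 2627494800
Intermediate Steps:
(-16263 - 36937)*(-37106 - 12283) = -53200*(-49389) = 2627494800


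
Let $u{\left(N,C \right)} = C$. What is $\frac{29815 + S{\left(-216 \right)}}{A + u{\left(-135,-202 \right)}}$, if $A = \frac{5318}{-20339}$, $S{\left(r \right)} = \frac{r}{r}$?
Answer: $- \frac{151606906}{1028449} \approx -147.41$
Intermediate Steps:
$S{\left(r \right)} = 1$
$A = - \frac{5318}{20339}$ ($A = 5318 \left(- \frac{1}{20339}\right) = - \frac{5318}{20339} \approx -0.26147$)
$\frac{29815 + S{\left(-216 \right)}}{A + u{\left(-135,-202 \right)}} = \frac{29815 + 1}{- \frac{5318}{20339} - 202} = \frac{29816}{- \frac{4113796}{20339}} = 29816 \left(- \frac{20339}{4113796}\right) = - \frac{151606906}{1028449}$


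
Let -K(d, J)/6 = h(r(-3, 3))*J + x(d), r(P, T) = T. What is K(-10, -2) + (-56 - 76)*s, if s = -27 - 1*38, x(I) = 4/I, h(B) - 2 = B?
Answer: 43212/5 ≈ 8642.4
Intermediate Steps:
h(B) = 2 + B
K(d, J) = -30*J - 24/d (K(d, J) = -6*((2 + 3)*J + 4/d) = -6*(5*J + 4/d) = -6*(4/d + 5*J) = -30*J - 24/d)
s = -65 (s = -27 - 38 = -65)
K(-10, -2) + (-56 - 76)*s = (-30*(-2) - 24/(-10)) + (-56 - 76)*(-65) = (60 - 24*(-1/10)) - 132*(-65) = (60 + 12/5) + 8580 = 312/5 + 8580 = 43212/5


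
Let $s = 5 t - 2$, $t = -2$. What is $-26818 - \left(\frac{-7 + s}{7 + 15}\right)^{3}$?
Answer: $- \frac{285551205}{10648} \approx -26817.0$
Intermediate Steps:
$s = -12$ ($s = 5 \left(-2\right) - 2 = -10 - 2 = -12$)
$-26818 - \left(\frac{-7 + s}{7 + 15}\right)^{3} = -26818 - \left(\frac{-7 - 12}{7 + 15}\right)^{3} = -26818 - \left(- \frac{19}{22}\right)^{3} = -26818 - - \frac{6859}{10648} = -26818 + \frac{6859}{10648} = - \frac{285551205}{10648}$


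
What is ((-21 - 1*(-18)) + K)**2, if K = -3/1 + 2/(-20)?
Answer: 3721/100 ≈ 37.210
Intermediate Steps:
K = -31/10 (K = -3*1 + 2*(-1/20) = -3 - 1/10 = -31/10 ≈ -3.1000)
((-21 - 1*(-18)) + K)**2 = ((-21 - 1*(-18)) - 31/10)**2 = ((-21 + 18) - 31/10)**2 = (-3 - 31/10)**2 = (-61/10)**2 = 3721/100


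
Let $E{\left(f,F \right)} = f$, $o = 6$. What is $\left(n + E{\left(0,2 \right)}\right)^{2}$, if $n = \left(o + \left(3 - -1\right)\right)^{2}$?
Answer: $10000$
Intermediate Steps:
$n = 100$ ($n = \left(6 + \left(3 - -1\right)\right)^{2} = \left(6 + \left(3 + 1\right)\right)^{2} = \left(6 + 4\right)^{2} = 10^{2} = 100$)
$\left(n + E{\left(0,2 \right)}\right)^{2} = \left(100 + 0\right)^{2} = 100^{2} = 10000$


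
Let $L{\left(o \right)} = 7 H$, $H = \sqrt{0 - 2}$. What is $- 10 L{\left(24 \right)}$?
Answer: $- 70 i \sqrt{2} \approx - 98.995 i$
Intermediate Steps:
$H = i \sqrt{2}$ ($H = \sqrt{-2} = i \sqrt{2} \approx 1.4142 i$)
$L{\left(o \right)} = 7 i \sqrt{2}$
$- 10 L{\left(24 \right)} = - 10 \cdot 7 i \sqrt{2} = - 70 i \sqrt{2}$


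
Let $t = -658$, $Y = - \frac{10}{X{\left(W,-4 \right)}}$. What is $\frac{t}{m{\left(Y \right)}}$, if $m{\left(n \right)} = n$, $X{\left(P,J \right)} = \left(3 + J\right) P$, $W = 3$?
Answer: $- \frac{987}{5} \approx -197.4$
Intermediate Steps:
$X{\left(P,J \right)} = P \left(3 + J\right)$
$Y = \frac{10}{3}$ ($Y = - \frac{10}{3 \left(3 - 4\right)} = - \frac{10}{3 \left(-1\right)} = - \frac{10}{-3} = \left(-10\right) \left(- \frac{1}{3}\right) = \frac{10}{3} \approx 3.3333$)
$\frac{t}{m{\left(Y \right)}} = - \frac{658}{\frac{10}{3}} = \left(-658\right) \frac{3}{10} = - \frac{987}{5}$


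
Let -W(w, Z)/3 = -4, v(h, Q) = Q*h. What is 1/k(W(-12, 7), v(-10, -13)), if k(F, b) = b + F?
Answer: 1/142 ≈ 0.0070423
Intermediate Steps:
W(w, Z) = 12 (W(w, Z) = -3*(-4) = 12)
k(F, b) = F + b
1/k(W(-12, 7), v(-10, -13)) = 1/(12 - 13*(-10)) = 1/(12 + 130) = 1/142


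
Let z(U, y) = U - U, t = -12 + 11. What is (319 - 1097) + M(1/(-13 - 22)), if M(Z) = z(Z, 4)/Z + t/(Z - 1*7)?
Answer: -191353/246 ≈ -777.86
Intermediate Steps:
t = -1
z(U, y) = 0
M(Z) = -1/(-7 + Z) (M(Z) = 0/Z - 1/(Z - 1*7) = 0 - 1/(Z - 7) = 0 - 1/(-7 + Z) = -1/(-7 + Z))
(319 - 1097) + M(1/(-13 - 22)) = (319 - 1097) - 1/(-7 + 1/(-13 - 22)) = -778 - 1/(-7 + 1/(-35)) = -778 - 1/(-7 - 1/35) = -778 - 1/(-246/35) = -778 - 1*(-35/246) = -778 + 35/246 = -191353/246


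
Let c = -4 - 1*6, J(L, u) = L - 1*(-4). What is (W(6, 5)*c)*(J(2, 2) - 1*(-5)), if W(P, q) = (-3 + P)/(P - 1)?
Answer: -66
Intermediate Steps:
W(P, q) = (-3 + P)/(-1 + P)
J(L, u) = 4 + L (J(L, u) = L + 4 = 4 + L)
c = -10 (c = -4 - 6 = -10)
(W(6, 5)*c)*(J(2, 2) - 1*(-5)) = (((-3 + 6)/(-1 + 6))*(-10))*((4 + 2) - 1*(-5)) = ((3/5)*(-10))*(6 + 5) = (((1/5)*3)*(-10))*11 = ((3/5)*(-10))*11 = -6*11 = -66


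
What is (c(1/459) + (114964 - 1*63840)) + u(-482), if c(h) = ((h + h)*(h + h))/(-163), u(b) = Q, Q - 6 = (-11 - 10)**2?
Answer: 1770999865709/34341003 ≈ 51571.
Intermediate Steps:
Q = 447 (Q = 6 + (-11 - 10)**2 = 6 + (-21)**2 = 6 + 441 = 447)
u(b) = 447
c(h) = -4*h**2/163 (c(h) = ((2*h)*(2*h))*(-1/163) = (4*h**2)*(-1/163) = -4*h**2/163)
(c(1/459) + (114964 - 1*63840)) + u(-482) = (-4*(1/459)**2/163 + (114964 - 1*63840)) + 447 = (-4*(1/459)**2/163 + (114964 - 63840)) + 447 = (-4/163*1/210681 + 51124) + 447 = (-4/34341003 + 51124) + 447 = 1755649437368/34341003 + 447 = 1770999865709/34341003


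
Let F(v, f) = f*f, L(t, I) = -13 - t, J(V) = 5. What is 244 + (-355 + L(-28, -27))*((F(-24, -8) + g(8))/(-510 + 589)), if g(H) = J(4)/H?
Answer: -5393/158 ≈ -34.133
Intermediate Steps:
g(H) = 5/H
F(v, f) = f²
244 + (-355 + L(-28, -27))*((F(-24, -8) + g(8))/(-510 + 589)) = 244 + (-355 + (-13 - 1*(-28)))*(((-8)² + 5/8)/(-510 + 589)) = 244 + (-355 + (-13 + 28))*((64 + 5*(⅛))/79) = 244 + (-355 + 15)*((64 + 5/8)*(1/79)) = 244 - 43945/(2*79) = 244 - 340*517/632 = 244 - 43945/158 = -5393/158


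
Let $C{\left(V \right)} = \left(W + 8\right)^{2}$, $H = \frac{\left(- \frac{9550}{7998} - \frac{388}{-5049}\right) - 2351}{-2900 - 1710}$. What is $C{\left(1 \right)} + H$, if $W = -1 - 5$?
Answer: $\frac{69968769934}{15513380685} \approx 4.5102$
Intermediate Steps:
$W = -6$ ($W = -1 - 5 = -6$)
$H = \frac{7915247194}{15513380685}$ ($H = \frac{\left(\left(-9550\right) \frac{1}{7998} - - \frac{388}{5049}\right) - 2351}{-4610} = \left(\left(- \frac{4775}{3999} + \frac{388}{5049}\right) - 2351\right) \left(- \frac{1}{4610}\right) = \left(- \frac{7519121}{6730317} - 2351\right) \left(- \frac{1}{4610}\right) = \left(- \frac{15830494388}{6730317}\right) \left(- \frac{1}{4610}\right) = \frac{7915247194}{15513380685} \approx 0.51022$)
$C{\left(V \right)} = 4$ ($C{\left(V \right)} = \left(-6 + 8\right)^{2} = 2^{2} = 4$)
$C{\left(1 \right)} + H = 4 + \frac{7915247194}{15513380685} = \frac{69968769934}{15513380685}$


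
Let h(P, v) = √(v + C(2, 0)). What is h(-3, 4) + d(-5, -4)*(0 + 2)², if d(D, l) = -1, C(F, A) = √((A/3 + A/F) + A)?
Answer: -2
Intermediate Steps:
C(F, A) = √(4*A/3 + A/F) (C(F, A) = √((A*(⅓) + A/F) + A) = √((A/3 + A/F) + A) = √(4*A/3 + A/F))
h(P, v) = √v (h(P, v) = √(v + √3*√(0*(3 + 4*2)/2)/3) = √(v + √3*√(0*(½)*(3 + 8))/3) = √(v + √3*√(0*(½)*11)/3) = √(v + √3*√0/3) = √(v + (⅓)*√3*0) = √(v + 0) = √v)
h(-3, 4) + d(-5, -4)*(0 + 2)² = √4 - (0 + 2)² = 2 - 1*2² = 2 - 1*4 = 2 - 4 = -2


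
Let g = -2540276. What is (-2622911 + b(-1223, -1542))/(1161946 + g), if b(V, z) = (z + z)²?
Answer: -1377629/275666 ≈ -4.9975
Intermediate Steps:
b(V, z) = 4*z² (b(V, z) = (2*z)² = 4*z²)
(-2622911 + b(-1223, -1542))/(1161946 + g) = (-2622911 + 4*(-1542)²)/(1161946 - 2540276) = (-2622911 + 4*2377764)/(-1378330) = (-2622911 + 9511056)*(-1/1378330) = 6888145*(-1/1378330) = -1377629/275666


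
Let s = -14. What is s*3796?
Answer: -53144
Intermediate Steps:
s*3796 = -14*3796 = -53144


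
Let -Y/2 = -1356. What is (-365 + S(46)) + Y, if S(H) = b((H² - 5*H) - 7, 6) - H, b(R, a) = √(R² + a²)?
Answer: 2301 + √3530677 ≈ 4180.0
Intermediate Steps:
Y = 2712 (Y = -2*(-1356) = 2712)
S(H) = √(36 + (-7 + H² - 5*H)²) - H (S(H) = √(((H² - 5*H) - 7)² + 6²) - H = √((-7 + H² - 5*H)² + 36) - H = √(36 + (-7 + H² - 5*H)²) - H)
(-365 + S(46)) + Y = (-365 + (√(36 + (7 - 1*46² + 5*46)²) - 1*46)) + 2712 = (-365 + (√(36 + (7 - 1*2116 + 230)²) - 46)) + 2712 = (-365 + (√(36 + (7 - 2116 + 230)²) - 46)) + 2712 = (-365 + (√(36 + (-1879)²) - 46)) + 2712 = (-365 + (√(36 + 3530641) - 46)) + 2712 = (-365 + (√3530677 - 46)) + 2712 = (-365 + (-46 + √3530677)) + 2712 = (-411 + √3530677) + 2712 = 2301 + √3530677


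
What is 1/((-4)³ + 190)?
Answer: 1/126 ≈ 0.0079365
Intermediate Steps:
1/((-4)³ + 190) = 1/(-64 + 190) = 1/126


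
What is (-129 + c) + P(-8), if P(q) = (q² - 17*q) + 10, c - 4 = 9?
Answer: 94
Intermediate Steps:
c = 13 (c = 4 + 9 = 13)
P(q) = 10 + q² - 17*q
(-129 + c) + P(-8) = (-129 + 13) + (10 + (-8)² - 17*(-8)) = -116 + (10 + 64 + 136) = -116 + 210 = 94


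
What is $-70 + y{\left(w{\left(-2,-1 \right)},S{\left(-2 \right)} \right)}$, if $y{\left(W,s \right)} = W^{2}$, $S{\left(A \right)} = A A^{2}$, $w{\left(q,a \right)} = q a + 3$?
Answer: $-45$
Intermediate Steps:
$w{\left(q,a \right)} = 3 + a q$ ($w{\left(q,a \right)} = a q + 3 = 3 + a q$)
$S{\left(A \right)} = A^{3}$
$-70 + y{\left(w{\left(-2,-1 \right)},S{\left(-2 \right)} \right)} = -70 + \left(3 - -2\right)^{2} = -70 + \left(3 + 2\right)^{2} = -70 + 5^{2} = -70 + 25 = -45$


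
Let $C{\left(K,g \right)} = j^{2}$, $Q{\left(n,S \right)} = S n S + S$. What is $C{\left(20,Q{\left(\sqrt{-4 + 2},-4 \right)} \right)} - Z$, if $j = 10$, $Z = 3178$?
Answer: $-3078$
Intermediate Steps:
$Q{\left(n,S \right)} = S + n S^{2}$ ($Q{\left(n,S \right)} = n S^{2} + S = S + n S^{2}$)
$C{\left(K,g \right)} = 100$ ($C{\left(K,g \right)} = 10^{2} = 100$)
$C{\left(20,Q{\left(\sqrt{-4 + 2},-4 \right)} \right)} - Z = 100 - 3178 = -3078$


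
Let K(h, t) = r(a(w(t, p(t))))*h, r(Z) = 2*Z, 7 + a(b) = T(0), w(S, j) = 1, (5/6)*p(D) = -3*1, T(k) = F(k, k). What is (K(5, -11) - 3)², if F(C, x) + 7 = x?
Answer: 20449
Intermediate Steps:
F(C, x) = -7 + x
T(k) = -7 + k
p(D) = -18/5 (p(D) = 6*(-3*1)/5 = (6/5)*(-3) = -18/5)
a(b) = -14 (a(b) = -7 + (-7 + 0) = -7 - 7 = -14)
K(h, t) = -28*h (K(h, t) = (2*(-14))*h = -28*h)
(K(5, -11) - 3)² = (-28*5 - 3)² = (-140 - 3)² = (-143)² = 20449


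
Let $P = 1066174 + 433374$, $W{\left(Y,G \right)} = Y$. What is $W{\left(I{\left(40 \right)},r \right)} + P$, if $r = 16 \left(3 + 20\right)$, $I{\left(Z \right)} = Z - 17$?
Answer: $1499571$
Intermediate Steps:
$I{\left(Z \right)} = -17 + Z$
$r = 368$ ($r = 16 \cdot 23 = 368$)
$P = 1499548$
$W{\left(I{\left(40 \right)},r \right)} + P = \left(-17 + 40\right) + 1499548 = 23 + 1499548 = 1499571$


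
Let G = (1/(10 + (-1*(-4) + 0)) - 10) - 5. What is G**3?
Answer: -9129329/2744 ≈ -3327.0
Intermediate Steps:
G = -209/14 (G = (1/(10 + (4 + 0)) - 10) - 5 = (1/(10 + 4) - 10) - 5 = (1/14 - 10) - 5 = -139/14 - 5 = -209/14 ≈ -14.929)
G**3 = (-209/14)**3 = -9129329/2744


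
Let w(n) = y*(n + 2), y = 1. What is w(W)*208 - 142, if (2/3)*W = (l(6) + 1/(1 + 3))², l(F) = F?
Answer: 24923/2 ≈ 12462.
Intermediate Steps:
W = 1875/32 (W = 3*(6 + 1/(1 + 3))²/2 = 3*(6 + 1/4)²/2 = 3*(6 + ¼)²/2 = 3*(25/4)²/2 = (3/2)*(625/16) = 1875/32 ≈ 58.594)
w(n) = 2 + n (w(n) = 1*(n + 2) = 1*(2 + n) = 2 + n)
w(W)*208 - 142 = (2 + 1875/32)*208 - 142 = (1939/32)*208 - 142 = 25207/2 - 142 = 24923/2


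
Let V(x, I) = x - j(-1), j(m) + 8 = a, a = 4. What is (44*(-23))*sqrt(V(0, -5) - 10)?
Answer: -1012*I*sqrt(6) ≈ -2478.9*I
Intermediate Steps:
j(m) = -4 (j(m) = -8 + 4 = -4)
V(x, I) = 4 + x (V(x, I) = x - 1*(-4) = x + 4 = 4 + x)
(44*(-23))*sqrt(V(0, -5) - 10) = (44*(-23))*sqrt((4 + 0) - 10) = -1012*sqrt(4 - 10) = -1012*I*sqrt(6)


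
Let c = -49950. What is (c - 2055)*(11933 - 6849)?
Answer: -264393420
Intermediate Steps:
(c - 2055)*(11933 - 6849) = (-49950 - 2055)*(11933 - 6849) = -52005*5084 = -264393420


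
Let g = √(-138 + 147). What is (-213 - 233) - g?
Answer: -449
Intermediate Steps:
g = 3 (g = √9 = 3)
(-213 - 233) - g = (-213 - 233) - 1*3 = -446 - 3 = -449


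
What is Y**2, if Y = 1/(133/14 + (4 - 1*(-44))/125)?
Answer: 62500/6105841 ≈ 0.010236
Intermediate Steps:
Y = 250/2471 (Y = 1/(133*(1/14) + (4 + 44)*(1/125)) = 1/(19/2 + 48*(1/125)) = 1/(19/2 + 48/125) = 1/(2471/250) = 250/2471 ≈ 0.10117)
Y**2 = (250/2471)**2 = 62500/6105841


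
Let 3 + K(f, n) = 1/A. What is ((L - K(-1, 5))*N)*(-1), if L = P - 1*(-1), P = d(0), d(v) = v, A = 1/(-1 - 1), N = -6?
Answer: 36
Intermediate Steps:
A = -1/2 (A = 1/(-2) = -1/2 ≈ -0.50000)
P = 0
K(f, n) = -5 (K(f, n) = -3 + 1/(-1/2) = -3 - 2 = -5)
L = 1 (L = 0 - 1*(-1) = 0 + 1 = 1)
((L - K(-1, 5))*N)*(-1) = ((1 - 1*(-5))*(-6))*(-1) = ((1 + 5)*(-6))*(-1) = (6*(-6))*(-1) = -36*(-1) = 36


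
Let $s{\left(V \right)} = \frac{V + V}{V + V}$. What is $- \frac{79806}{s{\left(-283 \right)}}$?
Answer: $-79806$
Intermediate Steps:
$s{\left(V \right)} = 1$ ($s{\left(V \right)} = \frac{2 V}{2 V} = 2 V \frac{1}{2 V} = 1$)
$- \frac{79806}{s{\left(-283 \right)}} = - \frac{79806}{1} = \left(-79806\right) 1 = -79806$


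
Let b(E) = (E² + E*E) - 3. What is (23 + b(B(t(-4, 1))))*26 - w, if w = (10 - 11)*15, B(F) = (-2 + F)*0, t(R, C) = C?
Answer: 535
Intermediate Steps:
B(F) = 0
b(E) = -3 + 2*E² (b(E) = (E² + E²) - 3 = 2*E² - 3 = -3 + 2*E²)
w = -15 (w = -1*15 = -15)
(23 + b(B(t(-4, 1))))*26 - w = (23 + (-3 + 2*0²))*26 - 1*(-15) = (23 + (-3 + 2*0))*26 + 15 = (23 + (-3 + 0))*26 + 15 = (23 - 3)*26 + 15 = 20*26 + 15 = 520 + 15 = 535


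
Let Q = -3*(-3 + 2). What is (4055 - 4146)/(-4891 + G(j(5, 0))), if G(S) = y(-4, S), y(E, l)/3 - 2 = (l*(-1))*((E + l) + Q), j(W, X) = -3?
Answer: 13/703 ≈ 0.018492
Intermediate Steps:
Q = 3 (Q = -3*(-1) = 3)
y(E, l) = 6 - 3*l*(3 + E + l) (y(E, l) = 6 + 3*((l*(-1))*((E + l) + 3)) = 6 + 3*((-l)*(3 + E + l)) = 6 + 3*(-l*(3 + E + l)) = 6 - 3*l*(3 + E + l))
G(S) = 6 - 3*S² + 3*S (G(S) = 6 - 9*S - 3*S² - 3*(-4)*S = 6 - 9*S - 3*S² + 12*S = 6 - 3*S² + 3*S)
(4055 - 4146)/(-4891 + G(j(5, 0))) = (4055 - 4146)/(-4891 + (6 - 3*(-3)² + 3*(-3))) = -91/(-4891 + (6 - 3*9 - 9)) = -91/(-4891 + (6 - 27 - 9)) = -91/(-4891 - 30) = -91/(-4921) = -91*(-1/4921) = 13/703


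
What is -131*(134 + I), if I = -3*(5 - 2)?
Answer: -16375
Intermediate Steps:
I = -9 (I = -3*3 = -9)
-131*(134 + I) = -131*(134 - 9) = -131*125 = -16375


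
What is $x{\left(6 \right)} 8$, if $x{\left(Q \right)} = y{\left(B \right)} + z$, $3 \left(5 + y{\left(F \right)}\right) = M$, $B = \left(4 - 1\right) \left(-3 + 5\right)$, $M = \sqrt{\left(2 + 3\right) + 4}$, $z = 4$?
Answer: $0$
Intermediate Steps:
$M = 3$ ($M = \sqrt{5 + 4} = \sqrt{9} = 3$)
$B = 6$ ($B = 3 \cdot 2 = 6$)
$y{\left(F \right)} = -4$ ($y{\left(F \right)} = -5 + \frac{1}{3} \cdot 3 = -5 + 1 = -4$)
$x{\left(Q \right)} = 0$ ($x{\left(Q \right)} = -4 + 4 = 0$)
$x{\left(6 \right)} 8 = 0 \cdot 8 = 0$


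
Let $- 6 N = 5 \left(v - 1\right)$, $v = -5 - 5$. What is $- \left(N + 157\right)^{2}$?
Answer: $- \frac{994009}{36} \approx -27611.0$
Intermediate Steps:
$v = -10$
$N = \frac{55}{6}$ ($N = - \frac{5 \left(-10 - 1\right)}{6} = - \frac{5 \left(-11\right)}{6} = \left(- \frac{1}{6}\right) \left(-55\right) = \frac{55}{6} \approx 9.1667$)
$- \left(N + 157\right)^{2} = - \left(\frac{55}{6} + 157\right)^{2} = - \left(\frac{997}{6}\right)^{2} = \left(-1\right) \frac{994009}{36} = - \frac{994009}{36}$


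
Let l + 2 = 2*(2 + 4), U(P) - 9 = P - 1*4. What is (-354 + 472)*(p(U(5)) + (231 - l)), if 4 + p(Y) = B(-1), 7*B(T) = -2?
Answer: 179006/7 ≈ 25572.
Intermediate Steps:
U(P) = 5 + P (U(P) = 9 + (P - 1*4) = 9 + (P - 4) = 9 + (-4 + P) = 5 + P)
B(T) = -2/7 (B(T) = (1/7)*(-2) = -2/7)
p(Y) = -30/7 (p(Y) = -4 - 2/7 = -30/7)
l = 10 (l = -2 + 2*(2 + 4) = -2 + 2*6 = -2 + 12 = 10)
(-354 + 472)*(p(U(5)) + (231 - l)) = (-354 + 472)*(-30/7 + (231 - 1*10)) = 118*(-30/7 + (231 - 10)) = 118*(-30/7 + 221) = 118*(1517/7) = 179006/7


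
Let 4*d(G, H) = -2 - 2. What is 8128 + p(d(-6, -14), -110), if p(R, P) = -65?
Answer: 8063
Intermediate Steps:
d(G, H) = -1 (d(G, H) = (-2 - 2)/4 = (¼)*(-4) = -1)
8128 + p(d(-6, -14), -110) = 8128 - 65 = 8063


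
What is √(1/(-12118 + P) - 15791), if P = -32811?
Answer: 4*I*√1992246884835/44929 ≈ 125.66*I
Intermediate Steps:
√(1/(-12118 + P) - 15791) = √(1/(-12118 - 32811) - 15791) = √(1/(-44929) - 15791) = √(-1/44929 - 15791) = √(-709473840/44929) = 4*I*√1992246884835/44929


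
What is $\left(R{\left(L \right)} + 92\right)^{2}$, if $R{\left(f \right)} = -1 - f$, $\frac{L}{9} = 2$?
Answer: $5329$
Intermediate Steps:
$L = 18$ ($L = 9 \cdot 2 = 18$)
$\left(R{\left(L \right)} + 92\right)^{2} = \left(\left(-1 - 18\right) + 92\right)^{2} = \left(-19 + 92\right)^{2} = 73^{2} = 5329$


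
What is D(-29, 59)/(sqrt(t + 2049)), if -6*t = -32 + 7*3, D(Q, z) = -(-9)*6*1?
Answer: 54*sqrt(73830)/12305 ≈ 1.1924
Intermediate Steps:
D(Q, z) = 54 (D(Q, z) = -3*(-18)*1 = 54*1 = 54)
t = 11/6 (t = -(-32 + 7*3)/6 = -(-32 + 21)/6 = -1/6*(-11) = 11/6 ≈ 1.8333)
D(-29, 59)/(sqrt(t + 2049)) = 54/(sqrt(11/6 + 2049)) = 54/(sqrt(12305/6)) = 54/((sqrt(73830)/6)) = 54*(sqrt(73830)/12305) = 54*sqrt(73830)/12305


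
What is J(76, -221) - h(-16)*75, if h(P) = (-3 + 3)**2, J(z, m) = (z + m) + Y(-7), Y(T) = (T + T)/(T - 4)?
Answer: -1581/11 ≈ -143.73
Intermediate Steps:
Y(T) = 2*T/(-4 + T) (Y(T) = (2*T)/(-4 + T) = 2*T/(-4 + T))
J(z, m) = 14/11 + m + z (J(z, m) = (z + m) + 2*(-7)/(-4 - 7) = (m + z) + 2*(-7)/(-11) = (m + z) + 2*(-7)*(-1/11) = (m + z) + 14/11 = 14/11 + m + z)
h(P) = 0 (h(P) = 0**2 = 0)
J(76, -221) - h(-16)*75 = (14/11 - 221 + 76) - 0*75 = -1581/11 - 1*0 = -1581/11 + 0 = -1581/11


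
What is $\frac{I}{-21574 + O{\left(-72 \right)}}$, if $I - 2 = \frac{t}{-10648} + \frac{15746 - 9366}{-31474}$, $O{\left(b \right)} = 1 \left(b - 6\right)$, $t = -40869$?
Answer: $- \frac{944323485}{3628173155552} \approx -0.00026028$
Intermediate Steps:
$O{\left(b \right)} = -6 + b$ ($O{\left(b \right)} = 1 \left(-6 + b\right) = -6 + b$)
$I = \frac{944323485}{167567576}$ ($I = 2 + \left(- \frac{40869}{-10648} + \frac{15746 - 9366}{-31474}\right) = 2 + \left(\left(-40869\right) \left(- \frac{1}{10648}\right) + \left(15746 - 9366\right) \left(- \frac{1}{31474}\right)\right) = 2 + \left(\frac{40869}{10648} + 6380 \left(- \frac{1}{31474}\right)\right) = 2 + \left(\frac{40869}{10648} - \frac{3190}{15737}\right) = 2 + \frac{609188333}{167567576} = \frac{944323485}{167567576} \approx 5.6355$)
$\frac{I}{-21574 + O{\left(-72 \right)}} = \frac{944323485}{167567576 \left(-21574 - 78\right)} = \frac{944323485}{167567576 \left(-21652\right)} = \frac{944323485}{167567576} \left(- \frac{1}{21652}\right) = - \frac{944323485}{3628173155552}$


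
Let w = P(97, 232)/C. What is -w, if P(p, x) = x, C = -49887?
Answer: 232/49887 ≈ 0.0046505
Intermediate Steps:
w = -232/49887 (w = 232/(-49887) = 232*(-1/49887) = -232/49887 ≈ -0.0046505)
-w = -1*(-232/49887) = 232/49887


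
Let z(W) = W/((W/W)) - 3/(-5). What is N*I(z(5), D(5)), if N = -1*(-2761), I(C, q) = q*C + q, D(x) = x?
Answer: 91113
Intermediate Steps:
z(W) = 3/5 + W (z(W) = W/1 - 3*(-1/5) = W*1 + 3/5 = W + 3/5 = 3/5 + W)
I(C, q) = q + C*q (I(C, q) = C*q + q = q + C*q)
N = 2761
N*I(z(5), D(5)) = 2761*(5*(1 + (3/5 + 5))) = 2761*(5*(1 + 28/5)) = 2761*(5*(33/5)) = 2761*33 = 91113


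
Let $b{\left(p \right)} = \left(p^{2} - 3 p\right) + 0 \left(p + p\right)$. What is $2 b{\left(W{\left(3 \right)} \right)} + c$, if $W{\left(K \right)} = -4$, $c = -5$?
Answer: $51$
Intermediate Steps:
$b{\left(p \right)} = p^{2} - 3 p$ ($b{\left(p \right)} = \left(p^{2} - 3 p\right) + 0 \cdot 2 p = \left(p^{2} - 3 p\right) + 0 = p^{2} - 3 p$)
$2 b{\left(W{\left(3 \right)} \right)} + c = 2 \left(- 4 \left(-3 - 4\right)\right) - 5 = 2 \left(\left(-4\right) \left(-7\right)\right) - 5 = 2 \cdot 28 - 5 = 56 - 5 = 51$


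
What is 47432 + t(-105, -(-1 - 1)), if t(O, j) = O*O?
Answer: 58457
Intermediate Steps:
t(O, j) = O²
47432 + t(-105, -(-1 - 1)) = 47432 + (-105)² = 47432 + 11025 = 58457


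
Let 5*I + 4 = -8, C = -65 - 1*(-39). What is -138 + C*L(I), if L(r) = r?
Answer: -378/5 ≈ -75.600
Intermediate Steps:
C = -26 (C = -65 + 39 = -26)
I = -12/5 (I = -⅘ + (⅕)*(-8) = -⅘ - 8/5 = -12/5 ≈ -2.4000)
-138 + C*L(I) = -138 - 26*(-12/5) = -138 + 312/5 = -378/5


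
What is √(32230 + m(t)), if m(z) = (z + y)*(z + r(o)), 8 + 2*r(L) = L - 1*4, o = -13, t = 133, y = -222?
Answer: 27*√118/2 ≈ 146.65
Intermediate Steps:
r(L) = -6 + L/2 (r(L) = -4 + (L - 1*4)/2 = -4 + (L - 4)/2 = -4 + (-4 + L)/2 = -4 + (-2 + L/2) = -6 + L/2)
m(z) = (-222 + z)*(-25/2 + z) (m(z) = (z - 222)*(z + (-6 + (½)*(-13))) = (-222 + z)*(z + (-6 - 13/2)) = (-222 + z)*(z - 25/2) = (-222 + z)*(-25/2 + z))
√(32230 + m(t)) = √(32230 + (2775 + 133² - 469/2*133)) = √(32230 + (2775 + 17689 - 62377/2)) = √(32230 - 21449/2) = √(43011/2) = 27*√118/2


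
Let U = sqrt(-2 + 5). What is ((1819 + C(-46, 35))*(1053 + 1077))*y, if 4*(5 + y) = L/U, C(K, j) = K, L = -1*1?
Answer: -18882450 - 629415*sqrt(3)/2 ≈ -1.9428e+7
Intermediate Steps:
L = -1
U = sqrt(3) ≈ 1.7320
y = -5 - sqrt(3)/12 (y = -5 + (-1/(sqrt(3)))/4 = -5 + (-sqrt(3)/3)/4 = -5 - sqrt(3)/12 ≈ -5.1443)
((1819 + C(-46, 35))*(1053 + 1077))*y = ((1819 - 46)*(1053 + 1077))*(-5 - sqrt(3)/12) = (1773*2130)*(-5 - sqrt(3)/12) = 3776490*(-5 - sqrt(3)/12) = -18882450 - 629415*sqrt(3)/2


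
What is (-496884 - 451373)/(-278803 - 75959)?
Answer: 948257/354762 ≈ 2.6729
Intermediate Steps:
(-496884 - 451373)/(-278803 - 75959) = -948257/(-354762) = -948257*(-1/354762) = 948257/354762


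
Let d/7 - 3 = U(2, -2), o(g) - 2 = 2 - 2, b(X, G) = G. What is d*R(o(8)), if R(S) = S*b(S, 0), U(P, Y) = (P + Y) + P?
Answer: 0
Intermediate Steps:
U(P, Y) = Y + 2*P
o(g) = 2 (o(g) = 2 + (2 - 2) = 2 + 0 = 2)
R(S) = 0 (R(S) = S*0 = 0)
d = 35 (d = 21 + 7*(-2 + 2*2) = 21 + 7*(-2 + 4) = 21 + 7*2 = 21 + 14 = 35)
d*R(o(8)) = 35*0 = 0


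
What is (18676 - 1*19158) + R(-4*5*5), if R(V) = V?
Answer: -582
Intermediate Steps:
(18676 - 1*19158) + R(-4*5*5) = (18676 - 1*19158) - 4*5*5 = (18676 - 19158) - 20*5 = -482 - 100 = -582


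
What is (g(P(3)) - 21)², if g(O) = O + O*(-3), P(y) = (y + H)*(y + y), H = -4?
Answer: 81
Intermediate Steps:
P(y) = 2*y*(-4 + y) (P(y) = (y - 4)*(y + y) = (-4 + y)*(2*y) = 2*y*(-4 + y))
g(O) = -2*O (g(O) = O - 3*O = -2*O)
(g(P(3)) - 21)² = (-4*3*(-4 + 3) - 21)² = (-4*3*(-1) - 21)² = (-2*(-6) - 21)² = (12 - 21)² = (-9)² = 81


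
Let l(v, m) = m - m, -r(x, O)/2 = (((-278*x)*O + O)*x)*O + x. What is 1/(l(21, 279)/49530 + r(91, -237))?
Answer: 1/258605108944 ≈ 3.8669e-12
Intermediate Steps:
r(x, O) = -2*x - 2*O*x*(O - 278*O*x) (r(x, O) = -2*((((-278*x)*O + O)*x)*O + x) = -2*(((-278*O*x + O)*x)*O + x) = -2*(((O - 278*O*x)*x)*O + x) = -2*((x*(O - 278*O*x))*O + x) = -2*(O*x*(O - 278*O*x) + x) = -2*(x + O*x*(O - 278*O*x)) = -2*x - 2*O*x*(O - 278*O*x))
l(v, m) = 0
1/(l(21, 279)/49530 + r(91, -237)) = 1/(0/49530 + 2*91*(-1 - 1*(-237)² + 278*91*(-237)²)) = 1/(0*(1/49530) + 2*91*(-1 - 1*56169 + 278*91*56169)) = 1/(0 + 2*91*(-1 - 56169 + 1420963362)) = 1/(0 + 2*91*1420907192) = 1/(0 + 258605108944) = 1/258605108944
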